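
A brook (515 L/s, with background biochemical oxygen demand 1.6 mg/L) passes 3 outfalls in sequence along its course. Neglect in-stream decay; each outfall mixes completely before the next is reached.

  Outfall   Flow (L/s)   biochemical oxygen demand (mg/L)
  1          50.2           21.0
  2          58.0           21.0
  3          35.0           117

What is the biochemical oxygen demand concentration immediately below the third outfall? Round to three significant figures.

Outfall 1: combined Q = 565.2 L/s; C = (515.0·1.600 + 50.20·21.00)/565.2 = 3.323 mg/L.
Outfall 2: combined Q = 623.2 L/s; C = (565.2·3.323 + 58.00·21.00)/623.2 = 4.968 mg/L.
Outfall 3: combined Q = 658.2 L/s; C = (623.2·4.968 + 35.00·117.0)/658.2 = 10.93 mg/L.

10.9 mg/L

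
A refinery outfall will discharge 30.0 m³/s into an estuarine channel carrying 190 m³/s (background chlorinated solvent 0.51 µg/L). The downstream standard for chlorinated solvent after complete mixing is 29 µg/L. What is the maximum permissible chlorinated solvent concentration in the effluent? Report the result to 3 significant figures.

209 µg/L

At the limit, (Qr·Cr + Qe·Cₑ)/(Qr + Qe) = 29:
Cₑ = (220.0·29 − 190.0·0.5100) / 30.00 = 209.4 µg/L.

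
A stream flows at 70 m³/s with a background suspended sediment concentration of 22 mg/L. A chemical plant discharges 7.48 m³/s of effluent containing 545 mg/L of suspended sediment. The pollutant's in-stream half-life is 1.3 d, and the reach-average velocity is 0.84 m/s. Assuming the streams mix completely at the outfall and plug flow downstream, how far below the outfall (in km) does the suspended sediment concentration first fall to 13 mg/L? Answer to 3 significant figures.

Mixed concentration C = ΣQC/ΣQ = (70.00·22.00 + 7.480·545.0) / 77.48 = 5617/77.48 = 72.49 mg/L.
Half-life 1.3 d → k = ln 2 / 1.3 = 0.5332 d⁻¹.
Set 72.49·exp(−k·t) = 13 → t = ln(72.49/13)/k = 278500 s = 77.35 h.
Distance = v·t = 0.84·278500 = 233900 m = 233.9 km.

234 km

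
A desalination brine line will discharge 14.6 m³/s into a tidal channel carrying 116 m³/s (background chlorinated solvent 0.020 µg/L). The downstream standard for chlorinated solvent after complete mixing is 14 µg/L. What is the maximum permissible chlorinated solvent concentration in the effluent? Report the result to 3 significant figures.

At the limit, (Qr·Cr + Qe·Cₑ)/(Qr + Qe) = 14:
Cₑ = (130.6·14 − 116.0·0.02000) / 14.60 = 125.1 µg/L.

125 µg/L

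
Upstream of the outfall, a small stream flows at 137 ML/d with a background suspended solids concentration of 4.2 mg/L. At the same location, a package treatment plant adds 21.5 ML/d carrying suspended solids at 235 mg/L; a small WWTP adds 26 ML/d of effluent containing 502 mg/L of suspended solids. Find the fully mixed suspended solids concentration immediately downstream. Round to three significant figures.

Mass balance: C = (137.0·4.200 + 21.50·235.0 + 26.00·502.0) / 184.5 = 18680/184.5 = 101.2 mg/L.

101 mg/L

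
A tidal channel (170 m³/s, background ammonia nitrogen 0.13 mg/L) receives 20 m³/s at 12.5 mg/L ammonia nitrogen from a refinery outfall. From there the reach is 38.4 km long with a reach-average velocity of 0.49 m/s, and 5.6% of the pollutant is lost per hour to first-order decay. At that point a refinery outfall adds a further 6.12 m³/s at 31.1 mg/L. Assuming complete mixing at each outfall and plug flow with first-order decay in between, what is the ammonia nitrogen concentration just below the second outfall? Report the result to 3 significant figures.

1.37 mg/L

Mass balance: C = (170.0·0.1300 + 20.00·12.50) / 190.0 = 272.1/190.0 = 1.432 mg/L; combined flow 190.0 m³/s.
Travel time t = 38.4·1000 / 0.49 = 78370 s = 21.77 h.
5.6%/h lost → k = −ln(1 − 0.056) = 0.05763 h⁻¹.
Decay over the reach: 1.432·exp(−kt) = 1.432·0.2852 = 0.4085 mg/L.
Second outfall: C = (190.0·0.4085 + 6.120·31.10)/196.1 = 1.366 mg/L.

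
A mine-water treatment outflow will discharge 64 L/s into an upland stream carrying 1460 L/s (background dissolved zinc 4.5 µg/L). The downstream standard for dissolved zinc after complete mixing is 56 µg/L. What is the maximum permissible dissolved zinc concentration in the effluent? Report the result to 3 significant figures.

At the limit, (Qr·Cr + Qe·Cₑ)/(Qr + Qe) = 56:
Cₑ = (1524·56 − 1460·4.500) / 64.00 = 1231 µg/L.

1230 µg/L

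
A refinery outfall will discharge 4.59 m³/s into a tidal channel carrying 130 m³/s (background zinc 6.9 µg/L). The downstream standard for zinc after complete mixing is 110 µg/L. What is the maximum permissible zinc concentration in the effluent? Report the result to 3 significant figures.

3030 µg/L

At the limit, (Qr·Cr + Qe·Cₑ)/(Qr + Qe) = 110:
Cₑ = (134.6·110 − 130.0·6.900) / 4.590 = 3030 µg/L.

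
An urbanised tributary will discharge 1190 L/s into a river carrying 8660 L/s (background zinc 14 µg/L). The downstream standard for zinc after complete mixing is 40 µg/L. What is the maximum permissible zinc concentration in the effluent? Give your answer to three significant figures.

229 µg/L

At the limit, (Qr·Cr + Qe·Cₑ)/(Qr + Qe) = 40:
Cₑ = (9850·40 − 8660·14.00) / 1190 = 229.2 µg/L.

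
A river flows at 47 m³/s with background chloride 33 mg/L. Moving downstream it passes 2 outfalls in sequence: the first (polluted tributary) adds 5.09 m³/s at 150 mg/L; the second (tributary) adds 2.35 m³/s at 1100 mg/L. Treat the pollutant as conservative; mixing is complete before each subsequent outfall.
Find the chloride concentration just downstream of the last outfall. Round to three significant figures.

90.0 mg/L

Below outfall 1: Q → 52.09 m³/s, C = (47.00·33.00 + 5.090·150.0)/52.09 = 44.43 mg/L.
Below outfall 2: Q → 54.44 m³/s, C = (52.09·44.43 + 2.350·1100)/54.44 = 90.00 mg/L.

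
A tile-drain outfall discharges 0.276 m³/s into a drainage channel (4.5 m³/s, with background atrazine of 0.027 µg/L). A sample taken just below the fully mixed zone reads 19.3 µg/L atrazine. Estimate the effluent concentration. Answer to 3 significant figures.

334 µg/L

Mass balance: 4.500·0.02700 + 0.2760·Cₑ = 4.776·19.30
→ Cₑ = (4.776·19.30 − 4.500·0.02700) / 0.2760 = 333.5 µg/L.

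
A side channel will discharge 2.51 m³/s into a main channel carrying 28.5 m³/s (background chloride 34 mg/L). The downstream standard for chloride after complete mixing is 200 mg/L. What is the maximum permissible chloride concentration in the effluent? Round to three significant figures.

2080 mg/L

At the limit, (Qr·Cr + Qe·Cₑ)/(Qr + Qe) = 200:
Cₑ = (31.01·200 − 28.50·34.00) / 2.510 = 2085 mg/L.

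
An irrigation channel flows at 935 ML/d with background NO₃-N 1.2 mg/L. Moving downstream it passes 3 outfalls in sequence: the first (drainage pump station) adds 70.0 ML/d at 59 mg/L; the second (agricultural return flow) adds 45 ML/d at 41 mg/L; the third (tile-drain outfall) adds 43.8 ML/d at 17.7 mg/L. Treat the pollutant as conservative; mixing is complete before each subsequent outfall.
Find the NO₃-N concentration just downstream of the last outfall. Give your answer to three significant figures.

7.20 mg/L

Below outfall 1: Q → 1005 ML/d, C = (935.0·1.200 + 70.00·59.00)/1005 = 5.226 mg/L.
Below outfall 2: Q → 1050 ML/d, C = (1005·5.226 + 45.00·41.00)/1050 = 6.759 mg/L.
Below outfall 3: Q → 1094 ML/d, C = (1050·6.759 + 43.80·17.70)/1094 = 7.197 mg/L.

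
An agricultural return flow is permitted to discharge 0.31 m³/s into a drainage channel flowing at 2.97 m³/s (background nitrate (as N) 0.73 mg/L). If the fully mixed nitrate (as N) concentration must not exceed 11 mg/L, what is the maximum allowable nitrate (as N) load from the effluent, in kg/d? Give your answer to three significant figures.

Mass balance at the limit: 2.970·0.7300 + 0.3100·Cₑ = 3.280·11 → Cₑ = 109.4 mg/L.
Load = 0.3100 m³/s × 109.4 g/m³ × 86 400 s/d = 2930 kg/d.

2930 kg/d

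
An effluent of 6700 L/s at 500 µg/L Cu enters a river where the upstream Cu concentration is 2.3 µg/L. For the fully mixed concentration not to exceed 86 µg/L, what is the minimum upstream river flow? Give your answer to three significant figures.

Set C_mix = 86: (Q·2.300 + 6700·500.0) / (Q + 6700) = 86
→ Q = 6700·(500.0 − 86)/(86 − 2.300) = 33140 L/s.

33100 L/s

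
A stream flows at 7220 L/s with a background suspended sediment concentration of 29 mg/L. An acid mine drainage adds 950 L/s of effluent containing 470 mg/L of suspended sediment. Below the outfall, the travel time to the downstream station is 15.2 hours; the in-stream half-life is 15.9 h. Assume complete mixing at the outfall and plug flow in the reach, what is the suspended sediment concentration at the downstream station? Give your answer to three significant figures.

Mass balance: C = (7220·29.00 + 950.0·470.0) / 8170 = 655900/8170 = 80.28 mg/L.
Half-life 15.9 h → k = ln 2 / 15.9 = 0.04359 h⁻¹ = 1.046 d⁻¹.
After decay, C = 80.28 × e^(−kt) = 80.28 × 0.5155 = 41.38 mg/L.

41.4 mg/L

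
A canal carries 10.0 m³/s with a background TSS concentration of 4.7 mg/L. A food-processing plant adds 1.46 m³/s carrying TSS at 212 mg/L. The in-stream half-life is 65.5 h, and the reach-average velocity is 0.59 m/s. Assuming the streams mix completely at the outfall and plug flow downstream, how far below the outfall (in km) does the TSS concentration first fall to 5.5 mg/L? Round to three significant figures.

Mass balance: C = (10.00·4.700 + 1.460·212.0) / 11.46 = 356.5/11.46 = 31.11 mg/L.
Half-life 65.5 h → k = ln 2 / 65.5 = 0.01058 h⁻¹ = 0.2540 d⁻¹.
Set 31.11·exp(−k·t) = 5.5 → t = ln(31.11/5.5)/k = 589500 s = 163.7 h.
Distance = v·t = 0.59·589500 = 347800 m = 347.8 km.

348 km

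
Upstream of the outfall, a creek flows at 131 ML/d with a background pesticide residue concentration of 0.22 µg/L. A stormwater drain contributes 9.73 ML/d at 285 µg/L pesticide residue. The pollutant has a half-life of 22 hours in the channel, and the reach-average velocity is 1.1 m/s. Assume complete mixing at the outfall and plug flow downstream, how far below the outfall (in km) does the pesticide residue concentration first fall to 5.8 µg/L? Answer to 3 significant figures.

155 km

Mixed concentration C = ΣQC/ΣQ = (131.0·0.2200 + 9.730·285.0) / 140.7 = 2802/140.7 = 19.91 µg/L.
Half-life 22 h → k = ln 2 / 22 = 0.03151 h⁻¹ = 0.7562 d⁻¹.
Set 19.91·exp(−k·t) = 5.8 → t = ln(19.91/5.8)/k = 140900 s = 39.15 h.
Distance = v·t = 1.1·140900 = 155000 m = 155.0 km.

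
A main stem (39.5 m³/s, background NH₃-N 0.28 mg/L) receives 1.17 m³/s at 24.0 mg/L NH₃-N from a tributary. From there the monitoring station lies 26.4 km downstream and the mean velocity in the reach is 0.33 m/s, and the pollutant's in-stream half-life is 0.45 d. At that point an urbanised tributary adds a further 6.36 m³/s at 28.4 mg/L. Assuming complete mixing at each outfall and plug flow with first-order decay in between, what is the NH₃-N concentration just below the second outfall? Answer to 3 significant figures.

4.04 mg/L

After mixing, C = (39.50·0.2800 + 1.170·24.00) / 40.67 = 39.14/40.67 = 0.9624 mg/L; combined flow 40.67 m³/s.
Travel time t = 26.4·1000 / 0.33 = 80000 s = 22.22 h.
Half-life 0.45 d → k = ln 2 / 0.45 = 1.540 d⁻¹.
After decay, C = 0.9624 × e^(−kt) = 0.9624 × 0.2402 = 0.2312 mg/L.
Second outfall: C = (40.67·0.2312 + 6.360·28.40)/47.03 = 4.041 mg/L.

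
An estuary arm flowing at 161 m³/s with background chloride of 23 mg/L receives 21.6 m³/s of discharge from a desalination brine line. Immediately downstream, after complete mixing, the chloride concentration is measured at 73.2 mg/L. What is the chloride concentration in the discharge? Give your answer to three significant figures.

Mass balance: 161.0·23.00 + 21.60·Cₑ = 182.6·73.20
→ Cₑ = (182.6·73.20 − 161.0·23.00) / 21.60 = 447.4 mg/L.

447 mg/L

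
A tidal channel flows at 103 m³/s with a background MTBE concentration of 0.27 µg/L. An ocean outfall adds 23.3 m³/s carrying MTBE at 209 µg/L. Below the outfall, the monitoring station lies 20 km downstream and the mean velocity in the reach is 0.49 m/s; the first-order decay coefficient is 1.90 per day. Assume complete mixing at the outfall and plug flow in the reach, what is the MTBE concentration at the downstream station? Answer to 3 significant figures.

15.8 µg/L

Flow-weighted average: C = (103.0·0.2700 + 23.30·209.0) / 126.3 = 4898/126.3 = 38.78 µg/L.
Travel time t = 20·1000 / 0.49 = 40820 s = 11.34 h.
Decay over the reach: 38.78·exp(−kt) = 38.78·0.4076 = 15.80 µg/L.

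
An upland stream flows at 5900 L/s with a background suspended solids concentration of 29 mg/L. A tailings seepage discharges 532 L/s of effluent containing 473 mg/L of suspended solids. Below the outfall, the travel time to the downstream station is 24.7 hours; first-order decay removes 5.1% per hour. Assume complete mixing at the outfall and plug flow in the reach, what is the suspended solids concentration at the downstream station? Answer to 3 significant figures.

Mixed concentration C = ΣQC/ΣQ = (5900·29.00 + 532.0·473.0) / 6432 = 422700/6432 = 65.72 mg/L.
5.1%/h lost → k = −ln(1 − 0.051) = 0.05235 h⁻¹.
After decay, C = 65.72 × e^(−kt) = 65.72 × 0.2745 = 18.04 mg/L.

18.0 mg/L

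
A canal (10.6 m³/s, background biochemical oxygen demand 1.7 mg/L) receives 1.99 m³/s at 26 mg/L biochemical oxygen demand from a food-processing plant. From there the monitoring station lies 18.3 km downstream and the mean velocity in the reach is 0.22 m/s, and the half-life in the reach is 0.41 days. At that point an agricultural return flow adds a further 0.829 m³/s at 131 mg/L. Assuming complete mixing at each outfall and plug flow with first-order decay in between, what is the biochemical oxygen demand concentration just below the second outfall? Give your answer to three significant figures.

After mixing, C = (10.60·1.700 + 1.990·26.00) / 12.59 = 69.76/12.59 = 5.541 mg/L; combined flow 12.59 m³/s.
Travel time t = 18.3·1000 / 0.22 = 83180 s = 23.11 h.
Half-life 0.41 d → k = ln 2 / 0.41 = 1.691 d⁻¹.
Decay over the reach: 5.541·exp(−kt) = 5.541·0.1964 = 1.088 mg/L.
At the second outfall, C = (12.59·1.088 + 0.8290·131.0) / (12.59 + 0.8290) = 9.114 mg/L.

9.11 mg/L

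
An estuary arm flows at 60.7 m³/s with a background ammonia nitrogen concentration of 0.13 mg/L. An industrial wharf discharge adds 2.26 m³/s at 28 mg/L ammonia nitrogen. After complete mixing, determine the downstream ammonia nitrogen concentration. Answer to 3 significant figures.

1.13 mg/L

Conservation of mass: C = (60.70·0.1300 + 2.260·28.00) / 62.96 = 71.17/62.96 = 1.130 mg/L.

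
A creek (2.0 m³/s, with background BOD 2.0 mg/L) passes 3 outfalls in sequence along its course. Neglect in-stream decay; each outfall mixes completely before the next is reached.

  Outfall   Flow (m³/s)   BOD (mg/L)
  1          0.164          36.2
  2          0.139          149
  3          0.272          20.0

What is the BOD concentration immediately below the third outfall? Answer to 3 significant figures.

Outfall 1: combined Q = 2.164 m³/s; C = (2.000·2.000 + 0.1640·36.20)/2.164 = 4.592 mg/L.
Outfall 2: combined Q = 2.303 m³/s; C = (2.164·4.592 + 0.1390·149.0)/2.303 = 13.31 mg/L.
Outfall 3: combined Q = 2.575 m³/s; C = (2.303·13.31 + 0.2720·20.00)/2.575 = 14.01 mg/L.

14.0 mg/L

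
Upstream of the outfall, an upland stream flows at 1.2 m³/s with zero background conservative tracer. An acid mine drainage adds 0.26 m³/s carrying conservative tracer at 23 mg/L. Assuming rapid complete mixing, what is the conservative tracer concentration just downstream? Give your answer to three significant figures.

4.10 mg/L

Mixed concentration C = ΣQC/ΣQ = (1.200·0 + 0.2600·23.00) / 1.460 = 5.980/1.460 = 4.096 mg/L.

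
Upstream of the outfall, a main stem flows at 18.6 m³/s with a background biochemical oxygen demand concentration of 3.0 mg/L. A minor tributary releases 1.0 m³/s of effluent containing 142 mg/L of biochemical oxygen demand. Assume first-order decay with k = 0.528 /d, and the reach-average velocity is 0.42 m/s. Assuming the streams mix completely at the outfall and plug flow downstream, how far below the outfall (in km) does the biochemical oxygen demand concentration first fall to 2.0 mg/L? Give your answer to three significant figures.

Mass balance: C = (18.60·3.000 + 1.000·142.0) / 19.60 = 197.8/19.60 = 10.09 mg/L.
Set 10.09·exp(−k·t) = 2.0 → t = ln(10.09/2.0)/k = 264900 s = 73.57 h.
Distance = v·t = 0.42·264900 = 111200 m = 111.2 km.

111 km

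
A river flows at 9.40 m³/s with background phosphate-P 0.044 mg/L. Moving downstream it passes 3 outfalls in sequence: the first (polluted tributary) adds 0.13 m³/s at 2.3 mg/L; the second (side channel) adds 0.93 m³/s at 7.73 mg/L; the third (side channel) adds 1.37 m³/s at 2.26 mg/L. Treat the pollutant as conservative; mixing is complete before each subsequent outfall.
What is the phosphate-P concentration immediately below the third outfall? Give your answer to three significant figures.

After outfall 1: Q = 9.400 + 0.1300 = 9.530 m³/s; C = (9.400·0.04400 + 0.1300·2.300)/9.530 = 0.07477 mg/L.
After outfall 2: Q = 9.530 + 0.9300 = 10.46 m³/s; C = (9.530·0.07477 + 0.9300·7.730)/10.46 = 0.7554 mg/L.
After outfall 3: Q = 10.46 + 1.370 = 11.83 m³/s; C = (10.46·0.7554 + 1.370·2.260)/11.83 = 0.9296 mg/L.

0.930 mg/L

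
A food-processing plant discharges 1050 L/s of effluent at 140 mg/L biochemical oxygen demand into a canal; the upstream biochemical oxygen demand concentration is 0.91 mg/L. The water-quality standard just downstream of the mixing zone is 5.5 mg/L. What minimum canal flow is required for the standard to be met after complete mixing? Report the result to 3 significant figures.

30800 L/s

Set C_mix = 5.5: (Q·0.9100 + 1050·140.0) / (Q + 1050) = 5.5
→ Q = 1050·(140.0 − 5.5)/(5.5 − 0.9100) = 30770 L/s.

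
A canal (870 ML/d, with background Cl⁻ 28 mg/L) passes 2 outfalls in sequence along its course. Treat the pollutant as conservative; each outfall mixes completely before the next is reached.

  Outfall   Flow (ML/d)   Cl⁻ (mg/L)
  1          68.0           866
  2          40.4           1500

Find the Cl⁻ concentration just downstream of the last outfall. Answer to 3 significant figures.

Below outfall 1: Q → 938.0 ML/d, C = (870.0·28.00 + 68.00·866.0)/938.0 = 88.75 mg/L.
Below outfall 2: Q → 978.4 ML/d, C = (938.0·88.75 + 40.40·1500)/978.4 = 147.0 mg/L.

147 mg/L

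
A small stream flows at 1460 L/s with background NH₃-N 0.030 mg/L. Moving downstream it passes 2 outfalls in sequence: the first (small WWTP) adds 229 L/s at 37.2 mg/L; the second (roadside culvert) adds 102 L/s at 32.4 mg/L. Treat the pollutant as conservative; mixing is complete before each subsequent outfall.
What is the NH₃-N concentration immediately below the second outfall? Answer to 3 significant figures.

6.63 mg/L

After outfall 1: Q = 1460 + 229.0 = 1689 L/s; C = (1460·0.03000 + 229.0·37.20)/1689 = 5.070 mg/L.
After outfall 2: Q = 1689 + 102.0 = 1791 L/s; C = (1689·5.070 + 102.0·32.40)/1791 = 6.626 mg/L.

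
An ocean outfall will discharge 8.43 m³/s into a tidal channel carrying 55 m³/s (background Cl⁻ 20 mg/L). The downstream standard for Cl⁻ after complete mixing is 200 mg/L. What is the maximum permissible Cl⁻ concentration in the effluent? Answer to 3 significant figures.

At the limit, (Qr·Cr + Qe·Cₑ)/(Qr + Qe) = 200:
Cₑ = (63.43·200 − 55.00·20.00) / 8.430 = 1374 mg/L.

1370 mg/L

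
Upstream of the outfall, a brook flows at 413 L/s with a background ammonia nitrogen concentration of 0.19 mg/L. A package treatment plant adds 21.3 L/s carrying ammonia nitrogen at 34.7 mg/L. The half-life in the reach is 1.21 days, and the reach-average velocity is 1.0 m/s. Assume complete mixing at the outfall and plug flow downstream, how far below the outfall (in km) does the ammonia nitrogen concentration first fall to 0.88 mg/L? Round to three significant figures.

115 km

Mass balance: C = (413.0·0.1900 + 21.30·34.70) / 434.3 = 817.6/434.3 = 1.883 mg/L.
Half-life 1.21 d → k = ln 2 / 1.21 = 0.5728 d⁻¹.
Set 1.883·exp(−k·t) = 0.88 → t = ln(1.883/0.88)/k = 114700 s = 31.86 h.
Distance = v·t = 1.0·114700 = 114700 m = 114.7 km.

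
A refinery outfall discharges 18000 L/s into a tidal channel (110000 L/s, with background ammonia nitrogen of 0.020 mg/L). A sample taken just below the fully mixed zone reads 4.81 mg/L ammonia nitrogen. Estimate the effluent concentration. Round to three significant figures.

34.1 mg/L

Mass balance: 110000·0.02000 + 18000·Cₑ = 128000·4.810
→ Cₑ = (128000·4.810 − 110000·0.02000) / 18000 = 34.08 mg/L.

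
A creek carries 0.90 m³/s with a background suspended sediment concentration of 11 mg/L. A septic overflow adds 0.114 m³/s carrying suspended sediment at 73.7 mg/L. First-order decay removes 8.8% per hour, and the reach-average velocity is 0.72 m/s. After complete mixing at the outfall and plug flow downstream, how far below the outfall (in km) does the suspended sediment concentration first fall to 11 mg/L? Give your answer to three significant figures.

13.9 km

Flow-weighted average: C = (0.9000·11.00 + 0.1140·73.70) / 1.014 = 18.30/1.014 = 18.05 mg/L.
8.8%/h lost → k = −ln(1 − 0.088) = 0.09212 h⁻¹.
Set 18.05·exp(−k·t) = 11 → t = ln(18.05/11)/k = 19350 s = 5.376 h.
Distance = v·t = 0.72·19350 = 13930 m = 13.93 km.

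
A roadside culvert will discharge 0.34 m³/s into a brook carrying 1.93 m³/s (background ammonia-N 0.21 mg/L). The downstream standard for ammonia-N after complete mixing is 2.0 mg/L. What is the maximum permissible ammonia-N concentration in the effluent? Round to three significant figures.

12.2 mg/L

At the limit, (Qr·Cr + Qe·Cₑ)/(Qr + Qe) = 2.0:
Cₑ = (2.270·2.0 − 1.930·0.2100) / 0.3400 = 12.16 mg/L.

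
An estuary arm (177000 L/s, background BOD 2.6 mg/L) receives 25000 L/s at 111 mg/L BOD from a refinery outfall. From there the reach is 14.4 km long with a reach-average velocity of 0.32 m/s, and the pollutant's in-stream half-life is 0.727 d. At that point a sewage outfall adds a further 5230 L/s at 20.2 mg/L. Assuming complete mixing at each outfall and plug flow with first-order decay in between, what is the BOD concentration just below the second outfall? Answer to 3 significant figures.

10.0 mg/L

Conservation of mass: C = (177000·2.600 + 25000·111.0) / 202000 = 3235000/202000 = 16.02 mg/L; combined flow 202000 L/s.
Travel time t = 14.4·1000 / 0.32 = 45000 s = 12.50 h.
Half-life 0.727 d → k = ln 2 / 0.727 = 0.9534 d⁻¹.
Applying C = C₀e^(−kt): 16.02 × 0.6086 = 9.747 mg/L.
Second outfall: C = (202000·9.747 + 5230·20.20)/207200 = 10.01 mg/L.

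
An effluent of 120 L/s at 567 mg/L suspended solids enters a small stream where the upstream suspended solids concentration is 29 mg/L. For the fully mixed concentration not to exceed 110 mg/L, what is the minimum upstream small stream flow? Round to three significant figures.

Set C_mix = 110: (Q·29.00 + 120.0·567.0) / (Q + 120.0) = 110
→ Q = 120.0·(567.0 − 110)/(110 − 29.00) = 677.0 L/s.

677 L/s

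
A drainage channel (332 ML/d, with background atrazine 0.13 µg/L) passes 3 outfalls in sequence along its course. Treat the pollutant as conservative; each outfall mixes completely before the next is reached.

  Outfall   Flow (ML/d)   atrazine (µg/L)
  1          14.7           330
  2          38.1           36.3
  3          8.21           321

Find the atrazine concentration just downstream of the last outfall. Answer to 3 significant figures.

After outfall 1: Q = 332.0 + 14.70 = 346.7 ML/d; C = (332.0·0.1300 + 14.70·330.0)/346.7 = 14.12 µg/L.
After outfall 2: Q = 346.7 + 38.10 = 384.8 ML/d; C = (346.7·14.12 + 38.10·36.30)/384.8 = 16.31 µg/L.
After outfall 3: Q = 384.8 + 8.210 = 393.0 ML/d; C = (384.8·16.31 + 8.210·321.0)/393.0 = 22.68 µg/L.

22.7 µg/L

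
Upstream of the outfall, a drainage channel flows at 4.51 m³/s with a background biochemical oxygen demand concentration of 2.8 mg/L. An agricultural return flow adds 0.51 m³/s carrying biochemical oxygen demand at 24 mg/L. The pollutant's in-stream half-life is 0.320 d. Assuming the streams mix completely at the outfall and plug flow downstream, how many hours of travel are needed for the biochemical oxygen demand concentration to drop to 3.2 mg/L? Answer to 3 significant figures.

4.84 h

Mass balance: C = (4.510·2.800 + 0.5100·24.00) / 5.020 = 24.87/5.020 = 4.954 mg/L.
Half-life 0.320 d → k = ln 2 / 0.320 = 2.166 d⁻¹.
4.954·exp(−k·t) = 3.2 → t = ln(4.954/3.2)/k = 17430 s = 4.842 h.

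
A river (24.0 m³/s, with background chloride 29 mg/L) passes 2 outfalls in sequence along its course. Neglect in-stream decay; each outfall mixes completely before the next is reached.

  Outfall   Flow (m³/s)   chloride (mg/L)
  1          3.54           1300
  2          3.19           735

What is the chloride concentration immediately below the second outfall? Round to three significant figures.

249 mg/L

After outfall 1: Q = 24.00 + 3.540 = 27.54 m³/s; C = (24.00·29.00 + 3.540·1300)/27.54 = 192.4 mg/L.
After outfall 2: Q = 27.54 + 3.190 = 30.73 m³/s; C = (27.54·192.4 + 3.190·735.0)/30.73 = 248.7 mg/L.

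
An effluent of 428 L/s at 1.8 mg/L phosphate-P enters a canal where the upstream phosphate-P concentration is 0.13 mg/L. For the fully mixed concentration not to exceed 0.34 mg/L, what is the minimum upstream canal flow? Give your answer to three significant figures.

Set C_mix = 0.34: (Q·0.1300 + 428.0·1.800) / (Q + 428.0) = 0.34
→ Q = 428.0·(1.800 − 0.34)/(0.34 − 0.1300) = 2976 L/s.

2980 L/s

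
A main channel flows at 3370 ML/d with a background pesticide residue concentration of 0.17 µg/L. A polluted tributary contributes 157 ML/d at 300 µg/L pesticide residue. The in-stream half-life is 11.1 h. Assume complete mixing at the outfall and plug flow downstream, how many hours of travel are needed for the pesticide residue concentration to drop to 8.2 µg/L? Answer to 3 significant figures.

Flow-weighted average: C = (3370·0.1700 + 157.0·300.0) / 3527 = 47670/3527 = 13.52 µg/L.
Half-life 11.1 h → k = ln 2 / 11.1 = 0.06245 h⁻¹ = 1.499 d⁻¹.
13.52·exp(−k·t) = 8.2 → t = ln(13.52/8.2)/k = 28810 s = 8.003 h.

8.00 h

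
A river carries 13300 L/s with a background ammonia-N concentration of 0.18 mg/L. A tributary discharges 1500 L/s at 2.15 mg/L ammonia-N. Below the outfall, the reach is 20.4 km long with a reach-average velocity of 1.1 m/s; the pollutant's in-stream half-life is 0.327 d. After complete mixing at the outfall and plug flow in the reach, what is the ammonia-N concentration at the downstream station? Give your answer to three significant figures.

Mass balance: C = (13300·0.1800 + 1500·2.150) / 14800 = 5619/14800 = 0.3797 mg/L.
Travel time t = 20.4·1000 / 1.1 = 18550 s = 5.152 h.
Half-life 0.327 d → k = ln 2 / 0.327 = 2.120 d⁻¹.
After decay, C = 0.3797 × e^(−kt) = 0.3797 × 0.6345 = 0.2409 mg/L.

0.241 mg/L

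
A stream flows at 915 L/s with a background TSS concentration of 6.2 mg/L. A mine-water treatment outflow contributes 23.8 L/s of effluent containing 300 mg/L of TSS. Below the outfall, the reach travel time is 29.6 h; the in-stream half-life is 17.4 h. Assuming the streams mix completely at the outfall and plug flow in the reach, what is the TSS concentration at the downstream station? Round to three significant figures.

4.20 mg/L

Mixed concentration C = ΣQC/ΣQ = (915.0·6.200 + 23.80·300.0) / 938.8 = 12810/938.8 = 13.65 mg/L.
Half-life 17.4 h → k = ln 2 / 17.4 = 0.03984 h⁻¹ = 0.9561 d⁻¹.
Decay over the reach: 13.65·exp(−kt) = 13.65·0.3075 = 4.197 mg/L.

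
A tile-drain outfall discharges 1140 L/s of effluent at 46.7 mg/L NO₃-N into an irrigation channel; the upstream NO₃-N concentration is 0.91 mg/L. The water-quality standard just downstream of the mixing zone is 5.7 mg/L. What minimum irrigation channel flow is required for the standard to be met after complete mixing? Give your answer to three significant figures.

9760 L/s

Set C_mix = 5.7: (Q·0.9100 + 1140·46.70) / (Q + 1140) = 5.7
→ Q = 1140·(46.70 − 5.7)/(5.7 − 0.9100) = 9758 L/s.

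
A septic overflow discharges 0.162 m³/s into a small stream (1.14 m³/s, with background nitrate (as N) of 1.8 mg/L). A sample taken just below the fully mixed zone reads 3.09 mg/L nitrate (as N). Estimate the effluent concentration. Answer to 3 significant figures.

Mass balance: 1.140·1.800 + 0.1620·Cₑ = 1.302·3.090
→ Cₑ = (1.302·3.090 − 1.140·1.800) / 0.1620 = 12.17 mg/L.

12.2 mg/L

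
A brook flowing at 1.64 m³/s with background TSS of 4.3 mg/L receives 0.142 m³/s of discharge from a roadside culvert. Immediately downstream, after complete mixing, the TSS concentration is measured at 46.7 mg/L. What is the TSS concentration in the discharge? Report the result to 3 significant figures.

Mass balance: 1.640·4.300 + 0.1420·Cₑ = 1.782·46.70
→ Cₑ = (1.782·46.70 − 1.640·4.300) / 0.1420 = 536.4 mg/L.

536 mg/L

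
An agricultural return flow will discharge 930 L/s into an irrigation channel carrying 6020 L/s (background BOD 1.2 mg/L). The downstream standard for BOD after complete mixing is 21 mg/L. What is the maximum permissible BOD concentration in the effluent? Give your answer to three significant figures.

At the limit, (Qr·Cr + Qe·Cₑ)/(Qr + Qe) = 21:
Cₑ = (6950·21 − 6020·1.200) / 930.0 = 149.2 mg/L.

149 mg/L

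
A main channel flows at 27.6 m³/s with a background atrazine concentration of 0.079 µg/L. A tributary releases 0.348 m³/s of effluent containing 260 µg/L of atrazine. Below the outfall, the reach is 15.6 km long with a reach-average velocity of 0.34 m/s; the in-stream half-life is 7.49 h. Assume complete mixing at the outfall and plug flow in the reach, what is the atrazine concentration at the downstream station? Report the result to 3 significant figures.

1.02 µg/L

After mixing, C = (27.60·0.07900 + 0.3480·260.0) / 27.95 = 92.66/27.95 = 3.315 µg/L.
Travel time t = 15.6·1000 / 0.34 = 45880 s = 12.75 h.
Half-life 7.49 h → k = ln 2 / 7.49 = 0.09254 h⁻¹ = 2.221 d⁻¹.
Decay over the reach: 3.315·exp(−kt) = 3.315·0.3074 = 1.019 µg/L.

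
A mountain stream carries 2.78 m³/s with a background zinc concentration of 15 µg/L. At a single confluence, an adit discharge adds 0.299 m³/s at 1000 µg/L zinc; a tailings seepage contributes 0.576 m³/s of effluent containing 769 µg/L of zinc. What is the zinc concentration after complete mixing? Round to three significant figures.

Flow-weighted average: C = (2.780·15.00 + 0.2990·1000 + 0.5760·769.0) / 3.655 = 783.6/3.655 = 214.4 µg/L.

214 µg/L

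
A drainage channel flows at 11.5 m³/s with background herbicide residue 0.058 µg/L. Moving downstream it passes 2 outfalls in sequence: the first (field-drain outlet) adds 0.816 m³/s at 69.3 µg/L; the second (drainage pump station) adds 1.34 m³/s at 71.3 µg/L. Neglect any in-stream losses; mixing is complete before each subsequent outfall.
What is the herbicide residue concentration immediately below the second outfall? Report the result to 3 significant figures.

11.2 µg/L

Outfall 1: combined Q = 12.32 m³/s; C = (11.50·0.05800 + 0.8160·69.30)/12.32 = 4.646 µg/L.
Outfall 2: combined Q = 13.66 m³/s; C = (12.32·4.646 + 1.340·71.30)/13.66 = 11.19 µg/L.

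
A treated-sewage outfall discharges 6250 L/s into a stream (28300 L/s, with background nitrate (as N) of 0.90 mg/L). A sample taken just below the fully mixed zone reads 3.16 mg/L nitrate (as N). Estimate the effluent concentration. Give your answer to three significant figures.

13.4 mg/L

Mass balance: 28300·0.9000 + 6250·Cₑ = 34550·3.160
→ Cₑ = (34550·3.160 − 28300·0.9000) / 6250 = 13.39 mg/L.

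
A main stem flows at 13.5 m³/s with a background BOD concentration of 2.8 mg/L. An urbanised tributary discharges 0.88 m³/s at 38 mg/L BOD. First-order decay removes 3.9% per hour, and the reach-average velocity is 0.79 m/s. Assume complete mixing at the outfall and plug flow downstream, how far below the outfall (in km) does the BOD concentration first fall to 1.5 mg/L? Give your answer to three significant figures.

85.4 km

Flow-weighted average: C = (13.50·2.800 + 0.8800·38.00) / 14.38 = 71.24/14.38 = 4.954 mg/L.
3.9%/h lost → k = −ln(1 − 0.039) = 0.03978 h⁻¹.
Set 4.954·exp(−k·t) = 1.5 → t = ln(4.954/1.5)/k = 108100 s = 30.03 h.
Distance = v·t = 0.79·108100 = 85410 m = 85.41 km.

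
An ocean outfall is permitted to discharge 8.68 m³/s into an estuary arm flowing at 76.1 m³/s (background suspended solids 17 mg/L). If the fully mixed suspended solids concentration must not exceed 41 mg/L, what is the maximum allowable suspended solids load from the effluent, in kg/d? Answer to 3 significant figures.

189000 kg/d

Mass balance at the limit: 76.10·17.00 + 8.680·Cₑ = 84.78·41 → Cₑ = 251.4 mg/L.
Load = 8.680 m³/s × 251.4 g/m³ × 86 400 s/d = 188500 kg/d.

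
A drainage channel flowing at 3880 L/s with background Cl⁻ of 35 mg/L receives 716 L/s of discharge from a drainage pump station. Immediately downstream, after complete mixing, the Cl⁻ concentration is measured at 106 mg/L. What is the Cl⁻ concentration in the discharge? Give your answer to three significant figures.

491 mg/L

Mass balance: 3880·35.00 + 716.0·Cₑ = 4596·106.0
→ Cₑ = (4596·106.0 − 3880·35.00) / 716.0 = 490.7 mg/L.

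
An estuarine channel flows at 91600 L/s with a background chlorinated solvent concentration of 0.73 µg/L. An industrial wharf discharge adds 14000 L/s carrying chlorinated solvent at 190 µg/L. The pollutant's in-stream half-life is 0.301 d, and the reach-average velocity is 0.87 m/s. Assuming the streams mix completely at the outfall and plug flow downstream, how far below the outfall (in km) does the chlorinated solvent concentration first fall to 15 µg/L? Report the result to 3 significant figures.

After mixing, C = (91600·0.7300 + 14000·190.0) / 105600 = 2727000/105600 = 25.82 µg/L.
Half-life 0.301 d → k = ln 2 / 0.301 = 2.303 d⁻¹.
Set 25.82·exp(−k·t) = 15 → t = ln(25.82/15)/k = 20380 s = 5.661 h.
Distance = v·t = 0.87·20380 = 17730 m = 17.73 km.

17.7 km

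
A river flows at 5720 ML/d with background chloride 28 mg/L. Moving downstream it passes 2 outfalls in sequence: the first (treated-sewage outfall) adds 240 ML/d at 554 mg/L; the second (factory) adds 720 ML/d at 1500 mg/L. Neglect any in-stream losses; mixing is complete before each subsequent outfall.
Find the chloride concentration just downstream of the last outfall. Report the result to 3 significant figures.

206 mg/L

Outfall 1: combined Q = 5960 ML/d; C = (5720·28.00 + 240.0·554.0)/5960 = 49.18 mg/L.
Outfall 2: combined Q = 6680 ML/d; C = (5960·49.18 + 720.0·1500)/6680 = 205.6 mg/L.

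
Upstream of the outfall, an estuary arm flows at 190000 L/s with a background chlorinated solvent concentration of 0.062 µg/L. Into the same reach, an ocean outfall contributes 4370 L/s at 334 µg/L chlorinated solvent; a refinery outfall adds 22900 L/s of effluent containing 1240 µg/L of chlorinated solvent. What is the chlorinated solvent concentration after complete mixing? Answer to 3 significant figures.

137 µg/L

After mixing, C = (190000·0.06200 + 4370·334.0 + 22900·1240) / 217300 = 29870000/217300 = 137.5 µg/L.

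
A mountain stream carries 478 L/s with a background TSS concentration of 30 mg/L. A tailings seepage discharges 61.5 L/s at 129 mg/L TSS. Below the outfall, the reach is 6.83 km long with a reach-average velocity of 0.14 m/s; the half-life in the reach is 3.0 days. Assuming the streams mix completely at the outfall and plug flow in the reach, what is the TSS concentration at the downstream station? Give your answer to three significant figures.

Flow-weighted average: C = (478.0·30.00 + 61.50·129.0) / 539.5 = 22270/539.5 = 41.29 mg/L.
Travel time t = 6.83·1000 / 0.14 = 48790 s = 13.55 h.
Half-life 3.0 d → k = ln 2 / 3.0 = 0.2310 d⁻¹.
First-order decay: C = 41.29·exp(−k·t) = 41.29·0.8777 = 36.24 mg/L.

36.2 mg/L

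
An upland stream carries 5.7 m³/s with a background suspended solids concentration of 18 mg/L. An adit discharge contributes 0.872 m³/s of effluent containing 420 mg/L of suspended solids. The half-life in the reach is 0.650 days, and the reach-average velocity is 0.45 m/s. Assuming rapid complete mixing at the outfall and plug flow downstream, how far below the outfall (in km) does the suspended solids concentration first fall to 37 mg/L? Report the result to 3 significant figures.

Conservation of mass: C = (5.700·18.00 + 0.8720·420.0) / 6.572 = 468.8/6.572 = 71.34 mg/L.
Half-life 0.650 d → k = ln 2 / 0.650 = 1.066 d⁻¹.
Set 71.34·exp(−k·t) = 37 → t = ln(71.34/37)/k = 53190 s = 14.78 h.
Distance = v·t = 0.45·53190 = 23940 m = 23.94 km.

23.9 km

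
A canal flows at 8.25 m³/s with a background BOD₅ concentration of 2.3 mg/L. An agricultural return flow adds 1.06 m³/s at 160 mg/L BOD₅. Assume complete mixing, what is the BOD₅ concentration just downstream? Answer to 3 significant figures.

Mixed concentration C = ΣQC/ΣQ = (8.250·2.300 + 1.060·160.0) / 9.310 = 188.6/9.310 = 20.26 mg/L.

20.3 mg/L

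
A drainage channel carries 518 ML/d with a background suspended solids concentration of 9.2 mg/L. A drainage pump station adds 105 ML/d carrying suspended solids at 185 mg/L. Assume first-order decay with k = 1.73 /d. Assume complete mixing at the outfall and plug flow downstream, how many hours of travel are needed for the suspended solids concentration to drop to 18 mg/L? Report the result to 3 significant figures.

Mass balance: C = (518.0·9.200 + 105.0·185.0) / 623.0 = 24190/623.0 = 38.83 mg/L.
38.83·exp(−k·t) = 18 → t = ln(38.83/18)/k = 38400 s = 10.67 h.

10.7 h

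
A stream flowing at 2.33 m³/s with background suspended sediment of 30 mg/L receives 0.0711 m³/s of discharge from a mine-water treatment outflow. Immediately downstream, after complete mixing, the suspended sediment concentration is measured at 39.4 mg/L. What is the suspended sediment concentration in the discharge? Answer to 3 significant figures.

347 mg/L

Mass balance: 2.330·30.00 + 0.07110·Cₑ = 2.401·39.40
→ Cₑ = (2.401·39.40 − 2.330·30.00) / 0.07110 = 347.4 mg/L.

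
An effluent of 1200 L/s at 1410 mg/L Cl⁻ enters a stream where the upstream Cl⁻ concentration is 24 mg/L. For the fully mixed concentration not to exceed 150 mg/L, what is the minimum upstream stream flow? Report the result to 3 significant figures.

Set C_mix = 150: (Q·24.00 + 1200·1410) / (Q + 1200) = 150
→ Q = 1200·(1410 − 150)/(150 − 24.00) = 12000 L/s.

12000 L/s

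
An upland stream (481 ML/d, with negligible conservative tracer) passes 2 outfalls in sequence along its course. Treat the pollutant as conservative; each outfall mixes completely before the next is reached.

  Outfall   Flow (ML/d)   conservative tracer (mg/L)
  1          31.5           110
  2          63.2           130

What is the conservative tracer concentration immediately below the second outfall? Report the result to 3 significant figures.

20.3 mg/L

Outfall 1: combined Q = 512.5 ML/d; C = (481.0·0 + 31.50·110.0)/512.5 = 6.761 mg/L.
Outfall 2: combined Q = 575.7 ML/d; C = (512.5·6.761 + 63.20·130.0)/575.7 = 20.29 mg/L.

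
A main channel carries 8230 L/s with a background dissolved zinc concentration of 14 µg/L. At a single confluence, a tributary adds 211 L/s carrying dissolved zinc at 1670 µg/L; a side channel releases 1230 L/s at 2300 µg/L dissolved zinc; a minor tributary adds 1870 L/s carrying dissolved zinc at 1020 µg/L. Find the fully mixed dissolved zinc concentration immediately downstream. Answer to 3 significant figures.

451 µg/L

After mixing, C = (8230·14.00 + 211.0·1670 + 1230·2300 + 1870·1020) / 11540 = 5204000/11540 = 450.9 µg/L.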